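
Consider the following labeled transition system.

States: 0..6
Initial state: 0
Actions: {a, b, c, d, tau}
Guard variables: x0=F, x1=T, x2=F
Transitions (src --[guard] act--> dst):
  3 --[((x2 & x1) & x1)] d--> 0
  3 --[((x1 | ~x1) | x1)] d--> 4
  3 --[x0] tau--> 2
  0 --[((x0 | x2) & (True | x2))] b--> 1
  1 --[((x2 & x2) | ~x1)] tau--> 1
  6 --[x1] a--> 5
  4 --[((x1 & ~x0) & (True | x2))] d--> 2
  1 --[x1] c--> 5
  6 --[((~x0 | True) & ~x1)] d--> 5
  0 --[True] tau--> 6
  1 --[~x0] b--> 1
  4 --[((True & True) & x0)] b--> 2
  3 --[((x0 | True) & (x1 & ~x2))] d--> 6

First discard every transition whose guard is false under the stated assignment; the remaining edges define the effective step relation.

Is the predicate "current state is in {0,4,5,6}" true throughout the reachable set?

Inv-set: {0,4,5,6}
Reachable = {0,5,6}
  0: ok
  5: ok
  6: ok

Answer: INVARIANT HOLDS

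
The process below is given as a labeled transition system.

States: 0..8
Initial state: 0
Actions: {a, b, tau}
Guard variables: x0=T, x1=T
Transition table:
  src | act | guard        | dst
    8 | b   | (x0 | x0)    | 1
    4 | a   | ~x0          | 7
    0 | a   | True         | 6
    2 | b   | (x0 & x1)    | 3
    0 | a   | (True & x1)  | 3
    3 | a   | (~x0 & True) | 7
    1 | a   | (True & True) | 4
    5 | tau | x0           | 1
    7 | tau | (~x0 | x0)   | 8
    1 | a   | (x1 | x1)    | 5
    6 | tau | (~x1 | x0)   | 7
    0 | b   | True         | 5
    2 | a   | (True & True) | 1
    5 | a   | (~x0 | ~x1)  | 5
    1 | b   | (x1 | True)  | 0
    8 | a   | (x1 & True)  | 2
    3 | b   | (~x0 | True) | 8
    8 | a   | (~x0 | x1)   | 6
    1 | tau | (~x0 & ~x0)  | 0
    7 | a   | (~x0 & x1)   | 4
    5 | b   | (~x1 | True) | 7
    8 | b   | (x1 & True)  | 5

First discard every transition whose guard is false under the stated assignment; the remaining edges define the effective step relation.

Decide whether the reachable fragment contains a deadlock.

Reach set: {0,1,2,3,4,5,6,7,8}
  0: a→3  a→6  b→5  [deg 3]
  1: a→4  a→5  b→0  [deg 3]
  2: a→1  b→3  [deg 2]
  3: b→8  [deg 1]
  4: ∅  [STUCK]
  5: b→7  tau→1  [deg 2]
  6: tau→7  [deg 1]
  7: tau→8  [deg 1]
  8: a→2  a→6  b→1  b→5  [deg 4]
trace reaching 4: b·tau·a

Answer: DEADLOCK at state 4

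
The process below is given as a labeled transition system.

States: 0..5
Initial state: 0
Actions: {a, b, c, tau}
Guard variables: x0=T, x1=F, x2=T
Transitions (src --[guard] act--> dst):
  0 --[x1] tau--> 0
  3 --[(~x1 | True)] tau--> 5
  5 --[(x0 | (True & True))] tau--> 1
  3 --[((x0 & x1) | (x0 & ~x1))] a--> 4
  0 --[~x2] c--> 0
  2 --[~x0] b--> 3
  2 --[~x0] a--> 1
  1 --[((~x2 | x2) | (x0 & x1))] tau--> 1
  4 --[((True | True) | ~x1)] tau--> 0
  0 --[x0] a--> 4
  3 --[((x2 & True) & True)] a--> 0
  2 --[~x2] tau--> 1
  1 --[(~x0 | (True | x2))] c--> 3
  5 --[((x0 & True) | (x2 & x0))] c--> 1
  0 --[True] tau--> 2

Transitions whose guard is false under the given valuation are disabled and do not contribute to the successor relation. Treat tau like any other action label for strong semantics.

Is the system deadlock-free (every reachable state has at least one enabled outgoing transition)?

Reach set: {0,2,4}
  0: a→4  tau→2  [2 out]
  2: ∅  [no exit]
  4: tau→0  [1 out]
trace reaching 2: tau

Answer: DEADLOCK at state 2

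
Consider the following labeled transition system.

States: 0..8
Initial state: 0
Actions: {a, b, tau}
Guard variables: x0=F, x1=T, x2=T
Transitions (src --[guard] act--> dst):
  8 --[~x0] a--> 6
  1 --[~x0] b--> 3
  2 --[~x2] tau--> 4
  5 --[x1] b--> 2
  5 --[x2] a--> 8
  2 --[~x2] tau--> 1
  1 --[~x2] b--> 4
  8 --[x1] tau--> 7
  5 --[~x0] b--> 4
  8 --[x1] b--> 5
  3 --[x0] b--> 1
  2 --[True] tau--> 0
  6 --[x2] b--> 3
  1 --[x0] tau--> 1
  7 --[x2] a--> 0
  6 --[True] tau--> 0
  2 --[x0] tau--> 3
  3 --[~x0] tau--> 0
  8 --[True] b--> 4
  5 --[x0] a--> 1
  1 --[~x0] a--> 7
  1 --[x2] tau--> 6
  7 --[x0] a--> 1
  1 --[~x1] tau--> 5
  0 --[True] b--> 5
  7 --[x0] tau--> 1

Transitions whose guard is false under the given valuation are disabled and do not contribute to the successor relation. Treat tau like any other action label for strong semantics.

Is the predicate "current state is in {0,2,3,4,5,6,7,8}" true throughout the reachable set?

Allowed set {0,2,3,4,5,6,7,8}
Reach set: {0,2,3,4,5,6,7,8}
  0: safe
  2: safe
  3: safe
  4: safe
  5: safe
  6: safe
  7: safe
  8: safe

Answer: INVARIANT HOLDS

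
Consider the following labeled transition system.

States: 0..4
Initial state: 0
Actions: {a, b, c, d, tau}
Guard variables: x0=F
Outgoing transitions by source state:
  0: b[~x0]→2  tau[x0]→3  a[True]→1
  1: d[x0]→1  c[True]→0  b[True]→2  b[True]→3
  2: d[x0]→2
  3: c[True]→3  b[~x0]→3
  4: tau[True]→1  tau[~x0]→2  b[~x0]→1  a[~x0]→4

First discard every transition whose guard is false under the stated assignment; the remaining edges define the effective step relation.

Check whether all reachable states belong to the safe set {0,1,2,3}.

Safe = {0,1,2,3}
R = {0,1,2,3}
  0: ok
  1: ok
  2: ok
  3: ok

Answer: INVARIANT HOLDS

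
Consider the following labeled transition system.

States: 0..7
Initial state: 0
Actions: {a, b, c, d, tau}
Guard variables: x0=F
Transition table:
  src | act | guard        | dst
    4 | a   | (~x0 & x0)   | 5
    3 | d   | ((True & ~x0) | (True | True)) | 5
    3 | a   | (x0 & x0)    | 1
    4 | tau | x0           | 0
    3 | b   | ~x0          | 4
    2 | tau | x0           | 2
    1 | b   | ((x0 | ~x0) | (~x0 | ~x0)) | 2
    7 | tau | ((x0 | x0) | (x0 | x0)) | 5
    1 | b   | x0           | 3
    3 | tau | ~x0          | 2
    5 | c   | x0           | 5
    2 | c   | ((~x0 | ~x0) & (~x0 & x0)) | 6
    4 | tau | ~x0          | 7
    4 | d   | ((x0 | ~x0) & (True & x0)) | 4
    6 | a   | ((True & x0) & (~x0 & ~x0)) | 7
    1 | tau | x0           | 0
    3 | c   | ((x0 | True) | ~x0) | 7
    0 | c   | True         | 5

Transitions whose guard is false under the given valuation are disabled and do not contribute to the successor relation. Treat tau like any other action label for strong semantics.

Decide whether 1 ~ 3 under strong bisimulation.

Answer: NOT BISIMILAR

Trace:
Bisimulation quotient by refinement:
  π0 = {{0,1,2,3,4,5,6,7}}
  π1 = {{0},{1},{2,5,6,7},{3},{4}}
Fixed point at round 2; 5 class(es).
[1]={1}  [3]={3}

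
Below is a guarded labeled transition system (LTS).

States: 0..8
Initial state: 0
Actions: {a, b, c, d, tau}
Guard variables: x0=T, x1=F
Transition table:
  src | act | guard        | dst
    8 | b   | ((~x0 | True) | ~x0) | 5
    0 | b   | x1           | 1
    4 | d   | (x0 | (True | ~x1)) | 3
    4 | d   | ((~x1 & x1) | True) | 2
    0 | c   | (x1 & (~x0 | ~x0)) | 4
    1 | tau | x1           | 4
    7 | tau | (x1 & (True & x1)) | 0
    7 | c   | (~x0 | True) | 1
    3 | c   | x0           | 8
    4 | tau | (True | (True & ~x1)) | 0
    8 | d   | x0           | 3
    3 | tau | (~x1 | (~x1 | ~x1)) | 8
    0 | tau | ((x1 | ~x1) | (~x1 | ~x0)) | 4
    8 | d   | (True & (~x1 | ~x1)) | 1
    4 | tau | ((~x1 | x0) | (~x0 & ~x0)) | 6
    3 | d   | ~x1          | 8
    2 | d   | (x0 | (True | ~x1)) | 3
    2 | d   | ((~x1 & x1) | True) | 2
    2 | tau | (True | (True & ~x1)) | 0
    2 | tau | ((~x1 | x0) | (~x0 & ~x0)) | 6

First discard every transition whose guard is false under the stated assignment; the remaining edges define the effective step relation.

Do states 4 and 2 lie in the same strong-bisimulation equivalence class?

Bisimulation quotient by refinement:
  round 0: {{0,1,2,3,4,5,6,7,8}}
  round 1: {{0},{1,5,6},{2,4},{3},{7},{8}}
Fixed point at round 2; 6 class(es).
4∈{2,4}, 2∈{2,4}

Answer: BISIMILAR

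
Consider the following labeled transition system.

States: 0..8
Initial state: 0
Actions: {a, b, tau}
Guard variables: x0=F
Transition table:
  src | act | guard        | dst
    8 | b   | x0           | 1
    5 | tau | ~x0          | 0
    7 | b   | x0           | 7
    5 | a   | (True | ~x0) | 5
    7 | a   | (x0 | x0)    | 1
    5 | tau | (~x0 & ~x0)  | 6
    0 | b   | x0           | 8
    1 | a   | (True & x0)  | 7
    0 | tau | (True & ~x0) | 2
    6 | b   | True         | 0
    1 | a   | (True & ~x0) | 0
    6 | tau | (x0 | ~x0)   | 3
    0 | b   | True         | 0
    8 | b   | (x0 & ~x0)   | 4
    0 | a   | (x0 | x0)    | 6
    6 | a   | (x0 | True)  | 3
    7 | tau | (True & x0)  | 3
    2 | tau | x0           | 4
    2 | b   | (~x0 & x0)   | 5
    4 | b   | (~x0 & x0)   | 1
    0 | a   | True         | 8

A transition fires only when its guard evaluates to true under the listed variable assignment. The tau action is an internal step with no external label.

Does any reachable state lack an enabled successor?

Answer: DEADLOCK at state 2

Trace:
Reachable = {0,2,8}
  0: a→8  b→0  tau→2  [deg 3]
  2: ∅  [STUCK]
  8: ∅  [STUCK]
Path to 2: tau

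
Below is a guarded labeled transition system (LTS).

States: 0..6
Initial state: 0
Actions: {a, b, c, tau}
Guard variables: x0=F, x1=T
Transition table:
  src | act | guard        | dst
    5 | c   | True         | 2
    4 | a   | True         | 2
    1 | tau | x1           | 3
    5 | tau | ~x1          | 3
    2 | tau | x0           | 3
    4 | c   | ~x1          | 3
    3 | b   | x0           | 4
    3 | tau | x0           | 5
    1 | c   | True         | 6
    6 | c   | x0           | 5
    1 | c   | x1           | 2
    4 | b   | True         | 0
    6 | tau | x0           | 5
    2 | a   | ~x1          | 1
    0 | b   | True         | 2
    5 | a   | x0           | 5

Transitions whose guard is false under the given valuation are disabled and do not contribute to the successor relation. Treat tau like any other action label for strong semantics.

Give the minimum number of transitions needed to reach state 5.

Layered search for 5:
  L0 = {0}
  L1 = {2}
5 never appears.

Answer: UNREACHABLE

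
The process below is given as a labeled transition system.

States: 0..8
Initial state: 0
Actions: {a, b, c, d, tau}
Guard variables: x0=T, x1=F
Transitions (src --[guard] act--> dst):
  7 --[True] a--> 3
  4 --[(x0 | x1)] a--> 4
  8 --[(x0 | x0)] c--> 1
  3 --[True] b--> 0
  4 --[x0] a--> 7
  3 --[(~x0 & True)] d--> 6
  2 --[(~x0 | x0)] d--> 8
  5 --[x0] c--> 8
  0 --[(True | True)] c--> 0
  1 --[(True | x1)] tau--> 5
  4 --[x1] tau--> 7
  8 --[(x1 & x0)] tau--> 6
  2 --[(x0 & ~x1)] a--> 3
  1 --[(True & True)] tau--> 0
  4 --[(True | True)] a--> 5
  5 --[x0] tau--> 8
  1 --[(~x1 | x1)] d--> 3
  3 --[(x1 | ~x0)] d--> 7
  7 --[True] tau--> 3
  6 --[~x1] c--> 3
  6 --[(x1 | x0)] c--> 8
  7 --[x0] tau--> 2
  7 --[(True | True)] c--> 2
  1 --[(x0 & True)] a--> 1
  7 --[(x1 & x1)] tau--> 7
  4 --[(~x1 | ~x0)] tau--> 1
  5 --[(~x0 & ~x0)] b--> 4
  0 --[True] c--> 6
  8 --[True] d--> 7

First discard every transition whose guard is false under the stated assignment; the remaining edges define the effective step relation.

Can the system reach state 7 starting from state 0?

After dropping false guards: 23 live edges.
Layer 0: {0}
Layer 1: {6}  cumulative {0,6}
Layer 2: {3,8}  cumulative {0,3,6,8}
Layer 3: {1,7}  cumulative {0,1,3,6,7,8}
Layer 4: {2,5}  cumulative {0,1,2,3,5,6,7,8}
R = {0,1,2,3,5,6,7,8}
witness 7: c·c·d

Answer: REACHABLE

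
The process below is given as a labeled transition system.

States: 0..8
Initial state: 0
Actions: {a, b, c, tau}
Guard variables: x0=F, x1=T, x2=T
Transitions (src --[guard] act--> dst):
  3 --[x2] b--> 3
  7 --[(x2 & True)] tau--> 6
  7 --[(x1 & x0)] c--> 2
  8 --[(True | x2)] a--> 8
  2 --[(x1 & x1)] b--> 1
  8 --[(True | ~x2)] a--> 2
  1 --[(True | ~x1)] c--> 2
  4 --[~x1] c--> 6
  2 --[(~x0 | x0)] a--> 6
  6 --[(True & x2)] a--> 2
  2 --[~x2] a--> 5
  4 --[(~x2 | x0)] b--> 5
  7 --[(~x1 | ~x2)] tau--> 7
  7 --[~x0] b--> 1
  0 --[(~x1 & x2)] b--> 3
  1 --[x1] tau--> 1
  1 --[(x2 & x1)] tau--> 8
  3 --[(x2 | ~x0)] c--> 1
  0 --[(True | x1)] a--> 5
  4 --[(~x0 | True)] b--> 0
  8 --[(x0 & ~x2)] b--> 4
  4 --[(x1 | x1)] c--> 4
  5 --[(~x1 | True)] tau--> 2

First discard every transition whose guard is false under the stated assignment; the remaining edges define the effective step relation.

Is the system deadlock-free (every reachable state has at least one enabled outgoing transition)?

Answer: DEADLOCK-FREE

Analysis:
Reach set: {0,1,2,5,6,8}
  0: a→5  [deg 1]
  1: c→2  tau→1  tau→8  [deg 3]
  2: a→6  b→1  [deg 2]
  5: tau→2  [deg 1]
  6: a→2  [deg 1]
  8: a→2  a→8  [deg 2]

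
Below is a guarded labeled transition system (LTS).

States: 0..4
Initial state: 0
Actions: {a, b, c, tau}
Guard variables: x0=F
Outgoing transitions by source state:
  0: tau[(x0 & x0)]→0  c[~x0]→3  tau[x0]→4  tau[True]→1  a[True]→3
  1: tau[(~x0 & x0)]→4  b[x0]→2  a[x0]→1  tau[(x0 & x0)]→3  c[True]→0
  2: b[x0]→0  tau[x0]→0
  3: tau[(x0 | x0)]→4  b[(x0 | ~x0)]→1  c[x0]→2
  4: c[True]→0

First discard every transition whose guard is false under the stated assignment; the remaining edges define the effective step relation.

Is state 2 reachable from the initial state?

After dropping false guards: 6 live edges.
L0 = {0}
L1 = {1,3}  total {0,1,3}
Reachable = {0,1,3}

Answer: UNREACHABLE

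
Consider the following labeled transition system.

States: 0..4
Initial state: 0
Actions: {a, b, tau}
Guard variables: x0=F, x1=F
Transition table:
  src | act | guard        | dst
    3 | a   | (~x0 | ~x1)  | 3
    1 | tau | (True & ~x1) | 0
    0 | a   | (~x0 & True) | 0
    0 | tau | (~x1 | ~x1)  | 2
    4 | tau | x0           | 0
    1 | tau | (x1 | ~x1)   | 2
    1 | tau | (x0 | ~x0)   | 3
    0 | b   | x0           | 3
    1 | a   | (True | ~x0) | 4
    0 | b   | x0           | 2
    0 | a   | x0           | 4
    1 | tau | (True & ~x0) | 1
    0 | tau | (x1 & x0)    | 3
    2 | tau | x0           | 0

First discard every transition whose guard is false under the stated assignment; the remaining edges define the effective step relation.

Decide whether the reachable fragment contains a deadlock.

Reach set: {0,2}
  0: a→0  tau→2  [deg 2]
  2: ∅  [deadlock]
Path to 2: tau

Answer: DEADLOCK at state 2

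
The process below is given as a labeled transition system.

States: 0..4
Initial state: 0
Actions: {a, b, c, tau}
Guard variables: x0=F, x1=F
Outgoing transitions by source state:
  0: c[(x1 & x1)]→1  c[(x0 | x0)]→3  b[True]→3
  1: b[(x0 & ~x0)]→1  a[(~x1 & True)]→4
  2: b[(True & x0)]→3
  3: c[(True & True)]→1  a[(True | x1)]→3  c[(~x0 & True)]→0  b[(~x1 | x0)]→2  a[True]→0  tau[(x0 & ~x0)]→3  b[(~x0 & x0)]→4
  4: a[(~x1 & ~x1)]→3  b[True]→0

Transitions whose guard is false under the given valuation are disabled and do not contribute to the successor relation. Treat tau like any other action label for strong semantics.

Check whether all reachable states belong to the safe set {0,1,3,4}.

Safe = {0,1,3,4}
R = {0,1,2,3,4}
  0: ✓
  1: ✓
  2: ✗ unsafe
  3: ✓
  4: ✓
witness against invariant: b·b → 2

Answer: INVARIANT VIOLATED at state 2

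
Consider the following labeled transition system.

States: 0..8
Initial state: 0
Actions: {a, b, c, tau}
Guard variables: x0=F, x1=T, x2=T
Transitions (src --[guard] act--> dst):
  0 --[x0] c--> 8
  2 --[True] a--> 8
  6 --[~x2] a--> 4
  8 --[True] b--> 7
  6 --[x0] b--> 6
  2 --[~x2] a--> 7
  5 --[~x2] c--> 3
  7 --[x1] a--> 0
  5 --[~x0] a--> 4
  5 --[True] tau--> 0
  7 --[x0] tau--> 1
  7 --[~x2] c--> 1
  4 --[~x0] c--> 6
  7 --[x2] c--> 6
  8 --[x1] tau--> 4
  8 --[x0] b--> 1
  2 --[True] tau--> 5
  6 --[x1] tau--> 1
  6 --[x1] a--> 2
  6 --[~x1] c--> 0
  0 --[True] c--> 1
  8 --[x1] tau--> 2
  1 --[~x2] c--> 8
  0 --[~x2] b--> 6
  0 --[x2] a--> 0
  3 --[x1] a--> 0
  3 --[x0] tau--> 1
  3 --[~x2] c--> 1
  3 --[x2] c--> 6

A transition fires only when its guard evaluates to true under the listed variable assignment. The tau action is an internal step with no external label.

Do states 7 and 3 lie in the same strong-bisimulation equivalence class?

Compute ~ classes (split until stable):
  π0 = {{0,1,2,3,4,5,6,7,8}}
  π1 = {{0,3,7},{1},{2,5,6},{4},{8}}
  π2 = {{0},{1},{2},{3,7},{4},{5},{6},{8}}
8 equivalence class(es) (converged in 3)
7∈{3,7}, 3∈{3,7}

Answer: BISIMILAR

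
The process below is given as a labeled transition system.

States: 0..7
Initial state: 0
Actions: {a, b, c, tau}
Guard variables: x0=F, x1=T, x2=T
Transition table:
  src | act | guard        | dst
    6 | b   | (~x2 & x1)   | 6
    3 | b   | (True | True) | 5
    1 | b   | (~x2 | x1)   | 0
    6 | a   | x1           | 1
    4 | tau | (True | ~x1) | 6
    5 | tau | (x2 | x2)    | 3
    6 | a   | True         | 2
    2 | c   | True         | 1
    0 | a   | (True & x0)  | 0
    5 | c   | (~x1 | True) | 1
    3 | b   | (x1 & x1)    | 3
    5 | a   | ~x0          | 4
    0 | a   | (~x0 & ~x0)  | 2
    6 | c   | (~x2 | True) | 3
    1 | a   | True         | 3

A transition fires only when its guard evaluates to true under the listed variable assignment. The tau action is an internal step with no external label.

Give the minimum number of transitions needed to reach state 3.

Answer: 3

Working:
Breadth-first toward 3:
  depth 0: {0}
  depth 1: {2}
  depth 2: {1}
  depth 3: {3}
3 enters at depth 3; path a·c·a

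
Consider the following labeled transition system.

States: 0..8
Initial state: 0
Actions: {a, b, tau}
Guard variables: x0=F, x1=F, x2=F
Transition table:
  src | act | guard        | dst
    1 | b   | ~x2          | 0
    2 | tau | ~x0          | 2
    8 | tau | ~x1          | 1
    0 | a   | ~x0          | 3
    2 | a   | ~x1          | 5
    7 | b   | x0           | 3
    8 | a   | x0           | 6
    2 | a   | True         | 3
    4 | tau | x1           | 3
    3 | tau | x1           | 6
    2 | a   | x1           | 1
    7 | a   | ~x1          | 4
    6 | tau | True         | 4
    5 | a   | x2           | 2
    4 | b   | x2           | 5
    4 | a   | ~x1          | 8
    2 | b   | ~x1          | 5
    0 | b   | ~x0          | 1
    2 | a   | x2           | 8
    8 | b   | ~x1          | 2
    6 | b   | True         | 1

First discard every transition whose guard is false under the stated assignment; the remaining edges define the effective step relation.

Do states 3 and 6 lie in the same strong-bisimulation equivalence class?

Compute ~ classes (split until stable):
  round 0: {{0,1,2,3,4,5,6,7,8}}
  round 1: {{0},{1},{2},{3,5},{4,7},{6,8}}
  round 2: {{0},{1},{2},{3,5},{4},{6},{7},{8}}
8 equivalence class(es) (converged in 3)
[3]={3,5}  [6]={6}

Answer: NOT BISIMILAR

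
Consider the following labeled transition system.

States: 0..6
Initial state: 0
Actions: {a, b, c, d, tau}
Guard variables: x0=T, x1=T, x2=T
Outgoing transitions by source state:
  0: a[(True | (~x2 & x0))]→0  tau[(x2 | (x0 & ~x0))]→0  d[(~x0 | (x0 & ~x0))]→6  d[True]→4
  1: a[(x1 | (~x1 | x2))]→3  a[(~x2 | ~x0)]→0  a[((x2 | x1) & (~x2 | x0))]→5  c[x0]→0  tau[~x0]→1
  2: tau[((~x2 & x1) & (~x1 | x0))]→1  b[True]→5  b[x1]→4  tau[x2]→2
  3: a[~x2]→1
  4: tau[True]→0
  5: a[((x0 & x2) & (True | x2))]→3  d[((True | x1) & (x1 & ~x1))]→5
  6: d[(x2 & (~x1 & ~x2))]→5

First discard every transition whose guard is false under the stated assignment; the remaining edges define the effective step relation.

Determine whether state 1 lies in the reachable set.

After dropping false guards: 11 live edges.
Layer 0: {0}
Layer 1: {4}  cumulative {0,4}
Reach set: {0,4}

Answer: UNREACHABLE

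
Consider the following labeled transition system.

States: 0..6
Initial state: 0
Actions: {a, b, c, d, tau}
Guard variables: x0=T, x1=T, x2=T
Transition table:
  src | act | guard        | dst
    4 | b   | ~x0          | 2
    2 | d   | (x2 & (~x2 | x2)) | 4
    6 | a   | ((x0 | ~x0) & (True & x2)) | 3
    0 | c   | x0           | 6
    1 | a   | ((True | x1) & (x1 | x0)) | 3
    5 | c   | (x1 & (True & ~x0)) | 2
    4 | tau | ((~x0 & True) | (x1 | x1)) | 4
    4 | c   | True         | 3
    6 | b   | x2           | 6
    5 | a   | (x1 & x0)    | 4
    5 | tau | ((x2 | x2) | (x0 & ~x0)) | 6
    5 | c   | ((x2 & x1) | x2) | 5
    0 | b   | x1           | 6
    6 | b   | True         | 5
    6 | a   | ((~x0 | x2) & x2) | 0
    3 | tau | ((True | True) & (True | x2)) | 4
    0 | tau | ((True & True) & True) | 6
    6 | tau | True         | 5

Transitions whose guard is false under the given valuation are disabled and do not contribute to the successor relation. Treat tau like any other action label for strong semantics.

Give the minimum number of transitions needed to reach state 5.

Layered search for 5:
  Layer 0: {0}
  Layer 1: {6}
  Layer 2: {3,5}
first hit 5 at d=2 via b·b

Answer: 2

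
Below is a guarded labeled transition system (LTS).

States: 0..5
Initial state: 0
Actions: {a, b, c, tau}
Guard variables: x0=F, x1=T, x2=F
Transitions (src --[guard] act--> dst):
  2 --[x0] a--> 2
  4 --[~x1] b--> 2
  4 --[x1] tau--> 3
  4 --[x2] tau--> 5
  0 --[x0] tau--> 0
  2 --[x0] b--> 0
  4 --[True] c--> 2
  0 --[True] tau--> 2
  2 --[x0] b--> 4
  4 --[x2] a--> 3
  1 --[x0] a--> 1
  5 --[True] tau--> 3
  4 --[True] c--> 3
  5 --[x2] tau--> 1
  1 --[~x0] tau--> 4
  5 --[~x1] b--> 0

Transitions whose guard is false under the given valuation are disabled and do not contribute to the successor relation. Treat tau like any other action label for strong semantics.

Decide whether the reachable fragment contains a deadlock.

Answer: DEADLOCK at state 2

Trace:
Reach set: {0,2}
  0: tau→2  [deg 1]
  2: ∅  [STUCK]
Path to 2: tau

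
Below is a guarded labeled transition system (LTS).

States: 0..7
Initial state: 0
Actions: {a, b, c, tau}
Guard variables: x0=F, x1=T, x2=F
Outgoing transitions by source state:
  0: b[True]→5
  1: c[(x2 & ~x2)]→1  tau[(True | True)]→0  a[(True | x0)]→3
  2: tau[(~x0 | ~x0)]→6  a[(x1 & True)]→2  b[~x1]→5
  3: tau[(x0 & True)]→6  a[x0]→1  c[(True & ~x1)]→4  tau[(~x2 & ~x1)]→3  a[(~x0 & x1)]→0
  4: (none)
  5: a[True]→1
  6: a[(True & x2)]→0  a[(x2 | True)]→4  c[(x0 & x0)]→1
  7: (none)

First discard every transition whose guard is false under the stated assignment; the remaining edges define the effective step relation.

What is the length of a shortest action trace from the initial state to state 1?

Answer: 2

Working:
BFS to 1:
  depth 0: {0}
  depth 1: {5}
  depth 2: {1}
depth(1)=2, e.g. b·a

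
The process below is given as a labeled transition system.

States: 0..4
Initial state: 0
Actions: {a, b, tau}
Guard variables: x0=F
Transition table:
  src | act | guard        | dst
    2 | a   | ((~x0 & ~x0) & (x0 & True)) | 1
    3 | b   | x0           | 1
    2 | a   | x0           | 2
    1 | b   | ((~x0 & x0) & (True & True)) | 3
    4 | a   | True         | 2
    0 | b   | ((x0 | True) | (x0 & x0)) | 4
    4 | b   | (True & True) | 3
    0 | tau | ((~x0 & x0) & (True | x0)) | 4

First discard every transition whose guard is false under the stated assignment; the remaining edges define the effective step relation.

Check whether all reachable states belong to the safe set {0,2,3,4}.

Safe = {0,2,3,4}
Reachable = {0,2,3,4}
  0: ok
  2: ok
  3: ok
  4: ok

Answer: INVARIANT HOLDS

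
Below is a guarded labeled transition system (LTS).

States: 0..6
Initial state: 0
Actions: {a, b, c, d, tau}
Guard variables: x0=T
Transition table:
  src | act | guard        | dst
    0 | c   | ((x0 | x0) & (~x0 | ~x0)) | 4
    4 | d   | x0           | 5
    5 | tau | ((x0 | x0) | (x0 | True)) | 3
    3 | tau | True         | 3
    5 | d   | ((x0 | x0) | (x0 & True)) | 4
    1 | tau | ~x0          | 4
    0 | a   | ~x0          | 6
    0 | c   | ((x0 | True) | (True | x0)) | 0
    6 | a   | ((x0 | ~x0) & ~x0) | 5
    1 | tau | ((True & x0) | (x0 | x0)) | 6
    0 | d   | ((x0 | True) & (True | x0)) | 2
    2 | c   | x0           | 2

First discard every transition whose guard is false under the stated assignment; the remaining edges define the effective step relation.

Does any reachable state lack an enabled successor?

Answer: DEADLOCK-FREE

Trace:
Reachable = {0,2}
  0: c→0  d→2  [2 exit(s)]
  2: c→2  [1 exit(s)]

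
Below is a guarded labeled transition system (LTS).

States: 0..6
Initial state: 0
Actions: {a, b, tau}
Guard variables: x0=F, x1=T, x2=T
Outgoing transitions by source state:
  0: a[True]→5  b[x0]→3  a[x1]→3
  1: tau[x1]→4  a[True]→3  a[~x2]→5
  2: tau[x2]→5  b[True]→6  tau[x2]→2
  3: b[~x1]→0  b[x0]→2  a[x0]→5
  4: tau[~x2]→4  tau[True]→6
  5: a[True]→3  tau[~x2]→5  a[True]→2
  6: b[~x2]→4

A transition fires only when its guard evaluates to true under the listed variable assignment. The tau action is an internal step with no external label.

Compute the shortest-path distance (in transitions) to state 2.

Layered search for 2:
  L0 = {0}
  L1 = {3,5}
  L2 = {2}
depth(2)=2, e.g. a·a

Answer: 2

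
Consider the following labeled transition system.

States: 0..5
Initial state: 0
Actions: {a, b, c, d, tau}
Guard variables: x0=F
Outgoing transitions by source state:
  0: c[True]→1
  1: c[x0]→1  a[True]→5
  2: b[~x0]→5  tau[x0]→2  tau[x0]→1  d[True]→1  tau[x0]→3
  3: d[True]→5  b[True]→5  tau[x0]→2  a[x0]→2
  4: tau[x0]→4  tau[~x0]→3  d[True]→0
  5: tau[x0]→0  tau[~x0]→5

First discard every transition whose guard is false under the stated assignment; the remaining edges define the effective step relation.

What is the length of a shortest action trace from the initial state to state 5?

BFS to 5:
  L0 = {0}
  L1 = {1}
  L2 = {5}
first hit 5 at d=2 via c·a

Answer: 2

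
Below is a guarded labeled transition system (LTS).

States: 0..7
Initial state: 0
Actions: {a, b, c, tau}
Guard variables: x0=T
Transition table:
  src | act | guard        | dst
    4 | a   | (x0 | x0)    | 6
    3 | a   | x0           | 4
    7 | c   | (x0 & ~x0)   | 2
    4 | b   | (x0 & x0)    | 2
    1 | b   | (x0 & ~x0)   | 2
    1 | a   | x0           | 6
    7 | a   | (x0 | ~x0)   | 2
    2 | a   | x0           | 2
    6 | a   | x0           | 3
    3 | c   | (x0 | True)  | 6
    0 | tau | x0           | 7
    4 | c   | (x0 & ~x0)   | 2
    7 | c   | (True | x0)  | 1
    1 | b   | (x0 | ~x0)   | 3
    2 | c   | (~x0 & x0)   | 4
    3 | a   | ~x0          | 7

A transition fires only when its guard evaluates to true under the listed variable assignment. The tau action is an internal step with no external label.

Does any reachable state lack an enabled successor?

Answer: DEADLOCK-FREE

Analysis:
Reach set: {0,1,2,3,4,6,7}
  0: tau→7  [1 exit(s)]
  1: a→6  b→3  [2 exit(s)]
  2: a→2  [1 exit(s)]
  3: a→4  c→6  [2 exit(s)]
  4: a→6  b→2  [2 exit(s)]
  6: a→3  [1 exit(s)]
  7: a→2  c→1  [2 exit(s)]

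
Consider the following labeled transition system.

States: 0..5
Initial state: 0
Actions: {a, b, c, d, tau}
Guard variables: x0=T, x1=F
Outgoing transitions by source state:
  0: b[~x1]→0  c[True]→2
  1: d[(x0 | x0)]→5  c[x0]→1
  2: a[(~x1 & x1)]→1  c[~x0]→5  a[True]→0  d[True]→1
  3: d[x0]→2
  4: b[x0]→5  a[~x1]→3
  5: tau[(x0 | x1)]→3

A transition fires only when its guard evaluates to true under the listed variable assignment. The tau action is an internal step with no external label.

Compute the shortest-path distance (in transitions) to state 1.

Breadth-first toward 1:
  depth 0: {0}
  depth 1: {2}
  depth 2: {1}
first hit 1 at d=2 via c·d

Answer: 2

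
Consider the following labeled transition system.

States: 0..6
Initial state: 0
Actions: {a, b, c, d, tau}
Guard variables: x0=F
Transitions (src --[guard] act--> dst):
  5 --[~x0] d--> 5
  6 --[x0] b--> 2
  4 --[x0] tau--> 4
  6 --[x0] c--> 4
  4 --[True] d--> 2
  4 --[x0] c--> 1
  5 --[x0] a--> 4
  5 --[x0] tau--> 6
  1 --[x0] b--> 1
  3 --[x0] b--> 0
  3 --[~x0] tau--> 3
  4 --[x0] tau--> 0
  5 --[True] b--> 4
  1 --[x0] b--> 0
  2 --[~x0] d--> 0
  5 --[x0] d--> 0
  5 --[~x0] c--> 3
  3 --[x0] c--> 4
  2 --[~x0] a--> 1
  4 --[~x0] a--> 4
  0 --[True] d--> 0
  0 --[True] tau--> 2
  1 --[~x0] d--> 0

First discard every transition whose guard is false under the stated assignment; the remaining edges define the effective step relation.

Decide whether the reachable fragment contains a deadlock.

Answer: DEADLOCK-FREE

Analysis:
R = {0,1,2}
  0: d→0  tau→2  [2 exit(s)]
  1: d→0  [1 exit(s)]
  2: a→1  d→0  [2 exit(s)]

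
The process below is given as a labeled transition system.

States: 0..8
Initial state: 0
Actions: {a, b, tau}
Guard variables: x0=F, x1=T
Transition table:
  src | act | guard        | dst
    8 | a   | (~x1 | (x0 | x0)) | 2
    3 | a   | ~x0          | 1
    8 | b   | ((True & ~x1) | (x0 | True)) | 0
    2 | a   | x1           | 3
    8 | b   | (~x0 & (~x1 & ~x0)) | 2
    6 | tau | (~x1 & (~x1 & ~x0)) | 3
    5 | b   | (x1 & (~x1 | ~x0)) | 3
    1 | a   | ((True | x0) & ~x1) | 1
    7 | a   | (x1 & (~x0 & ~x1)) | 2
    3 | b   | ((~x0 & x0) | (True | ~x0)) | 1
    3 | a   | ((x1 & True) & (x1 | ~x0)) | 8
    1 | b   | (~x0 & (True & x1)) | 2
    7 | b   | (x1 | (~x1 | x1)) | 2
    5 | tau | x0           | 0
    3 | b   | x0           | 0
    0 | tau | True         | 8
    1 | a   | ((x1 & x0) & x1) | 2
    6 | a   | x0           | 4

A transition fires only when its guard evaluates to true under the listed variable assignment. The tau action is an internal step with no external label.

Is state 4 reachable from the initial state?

Answer: UNREACHABLE

Working:
9 transition(s) survive guard evaluation.
L0 = {0}
L1 = {8}  total {0,8}
Reachable = {0,8}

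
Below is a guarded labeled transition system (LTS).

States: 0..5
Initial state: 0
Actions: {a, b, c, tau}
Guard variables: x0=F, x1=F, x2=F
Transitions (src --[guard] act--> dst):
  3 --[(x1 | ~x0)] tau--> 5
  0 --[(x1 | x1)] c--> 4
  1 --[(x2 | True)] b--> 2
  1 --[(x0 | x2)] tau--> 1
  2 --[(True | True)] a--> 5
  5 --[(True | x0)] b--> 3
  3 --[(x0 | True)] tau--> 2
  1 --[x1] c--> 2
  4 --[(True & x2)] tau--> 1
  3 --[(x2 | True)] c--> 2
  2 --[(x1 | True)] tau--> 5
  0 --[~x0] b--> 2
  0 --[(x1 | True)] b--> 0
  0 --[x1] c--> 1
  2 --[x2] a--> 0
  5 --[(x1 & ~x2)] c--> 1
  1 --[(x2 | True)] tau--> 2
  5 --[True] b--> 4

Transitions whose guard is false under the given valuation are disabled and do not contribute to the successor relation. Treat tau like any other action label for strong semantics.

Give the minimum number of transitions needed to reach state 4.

Layered search for 4:
  depth 0: {0}
  depth 1: {2}
  depth 2: {5}
  depth 3: {3,4}
depth(4)=3, e.g. b·a·b

Answer: 3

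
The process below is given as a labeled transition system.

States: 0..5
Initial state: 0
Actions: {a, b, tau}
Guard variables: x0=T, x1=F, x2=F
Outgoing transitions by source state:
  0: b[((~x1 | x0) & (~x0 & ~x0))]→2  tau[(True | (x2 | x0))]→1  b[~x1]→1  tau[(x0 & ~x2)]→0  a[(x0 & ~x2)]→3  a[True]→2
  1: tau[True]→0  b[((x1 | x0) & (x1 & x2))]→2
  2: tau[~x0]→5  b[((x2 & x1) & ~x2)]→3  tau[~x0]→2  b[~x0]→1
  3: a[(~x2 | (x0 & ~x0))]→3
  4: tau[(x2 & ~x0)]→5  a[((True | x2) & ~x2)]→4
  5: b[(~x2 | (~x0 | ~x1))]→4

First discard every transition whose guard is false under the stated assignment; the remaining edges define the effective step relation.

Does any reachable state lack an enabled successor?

Reachable = {0,1,2,3}
  0: a→2  a→3  b→1  tau→0  tau→1  [5 exit(s)]
  1: tau→0  [1 exit(s)]
  2: ∅  [no exit]
  3: a→3  [1 exit(s)]
trace reaching 2: a

Answer: DEADLOCK at state 2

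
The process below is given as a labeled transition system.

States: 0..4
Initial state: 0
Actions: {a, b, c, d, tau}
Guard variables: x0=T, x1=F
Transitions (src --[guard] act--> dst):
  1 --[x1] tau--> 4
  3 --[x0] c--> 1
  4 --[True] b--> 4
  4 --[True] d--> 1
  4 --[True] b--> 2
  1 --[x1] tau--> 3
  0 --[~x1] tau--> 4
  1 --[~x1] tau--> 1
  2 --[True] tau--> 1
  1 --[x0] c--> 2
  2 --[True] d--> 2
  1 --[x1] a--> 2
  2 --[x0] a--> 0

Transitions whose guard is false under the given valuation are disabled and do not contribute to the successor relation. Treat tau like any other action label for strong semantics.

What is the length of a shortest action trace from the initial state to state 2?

BFS to 2:
  depth 0: {0}
  depth 1: {4}
  depth 2: {1,2}
2 enters at depth 2; path tau·b

Answer: 2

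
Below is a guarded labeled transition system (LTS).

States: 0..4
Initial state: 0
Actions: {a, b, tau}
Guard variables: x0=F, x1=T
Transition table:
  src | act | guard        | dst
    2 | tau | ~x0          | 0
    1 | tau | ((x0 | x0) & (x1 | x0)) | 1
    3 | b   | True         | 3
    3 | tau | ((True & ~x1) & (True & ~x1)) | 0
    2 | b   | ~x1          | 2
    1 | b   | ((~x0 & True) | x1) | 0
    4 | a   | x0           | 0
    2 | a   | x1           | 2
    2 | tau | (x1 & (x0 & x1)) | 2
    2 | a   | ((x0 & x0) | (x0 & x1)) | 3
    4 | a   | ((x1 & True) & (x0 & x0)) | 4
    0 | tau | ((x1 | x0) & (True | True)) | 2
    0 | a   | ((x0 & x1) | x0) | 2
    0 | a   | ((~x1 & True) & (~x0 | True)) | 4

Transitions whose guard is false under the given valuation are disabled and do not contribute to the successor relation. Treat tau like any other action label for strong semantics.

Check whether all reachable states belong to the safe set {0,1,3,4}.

Answer: INVARIANT VIOLATED at state 2

Trace:
Inv-set: {0,1,3,4}
Reachable = {0,2}
  0: ok
  2: outside
counterexample path to 2: tau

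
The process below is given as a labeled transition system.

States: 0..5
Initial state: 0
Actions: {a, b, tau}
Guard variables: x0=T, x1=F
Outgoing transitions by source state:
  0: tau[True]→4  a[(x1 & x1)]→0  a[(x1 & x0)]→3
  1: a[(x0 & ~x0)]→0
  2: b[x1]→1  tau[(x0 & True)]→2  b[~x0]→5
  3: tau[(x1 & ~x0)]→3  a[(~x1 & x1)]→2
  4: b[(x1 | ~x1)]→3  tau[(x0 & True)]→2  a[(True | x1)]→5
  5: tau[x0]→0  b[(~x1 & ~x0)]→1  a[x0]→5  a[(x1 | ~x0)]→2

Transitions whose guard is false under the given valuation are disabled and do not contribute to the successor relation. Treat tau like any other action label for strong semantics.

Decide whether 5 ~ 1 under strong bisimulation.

Compute ~ classes (split until stable):
  π0 = {{0,1,2,3,4,5}}
  π1 = {{0,2},{1,3},{4},{5}}
  π2 = {{0},{1,3},{2},{4},{5}}
5 equivalence class(es) (converged in 3)
class of 5: {5}; class of 1: {1,3}

Answer: NOT BISIMILAR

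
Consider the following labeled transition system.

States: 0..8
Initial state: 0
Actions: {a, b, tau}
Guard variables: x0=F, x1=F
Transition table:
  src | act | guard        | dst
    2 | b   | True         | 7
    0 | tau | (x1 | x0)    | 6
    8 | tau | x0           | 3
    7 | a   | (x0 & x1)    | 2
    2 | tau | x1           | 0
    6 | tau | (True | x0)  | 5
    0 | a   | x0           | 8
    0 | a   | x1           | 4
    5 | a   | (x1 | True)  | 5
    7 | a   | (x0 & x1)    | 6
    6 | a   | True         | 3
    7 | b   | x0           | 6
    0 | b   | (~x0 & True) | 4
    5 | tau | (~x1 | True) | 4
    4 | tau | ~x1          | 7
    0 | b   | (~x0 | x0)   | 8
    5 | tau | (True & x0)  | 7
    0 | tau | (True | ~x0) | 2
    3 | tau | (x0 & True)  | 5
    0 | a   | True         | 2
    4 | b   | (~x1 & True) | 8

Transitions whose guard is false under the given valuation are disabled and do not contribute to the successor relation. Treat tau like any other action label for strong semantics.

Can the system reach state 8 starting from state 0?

Answer: REACHABLE

Analysis:
11 transition(s) survive guard evaluation.
Layer 0: {0}
Layer 1: {2,4,8}  cumulative {0,2,4,8}
Layer 2: {7}  cumulative {0,2,4,7,8}
Reach set: {0,2,4,7,8}
Path to 8: b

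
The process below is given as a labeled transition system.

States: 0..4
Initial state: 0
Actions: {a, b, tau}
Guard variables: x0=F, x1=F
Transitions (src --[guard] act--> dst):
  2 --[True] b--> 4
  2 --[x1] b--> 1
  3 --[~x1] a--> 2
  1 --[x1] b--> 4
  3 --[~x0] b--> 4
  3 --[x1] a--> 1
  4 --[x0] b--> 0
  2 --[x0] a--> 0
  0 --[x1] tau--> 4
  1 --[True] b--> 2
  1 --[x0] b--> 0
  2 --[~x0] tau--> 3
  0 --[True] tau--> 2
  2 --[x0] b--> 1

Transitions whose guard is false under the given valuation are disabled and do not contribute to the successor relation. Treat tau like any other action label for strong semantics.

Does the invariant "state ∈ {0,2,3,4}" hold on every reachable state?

Allowed set {0,2,3,4}
R = {0,2,3,4}
  0: ok
  2: ok
  3: ok
  4: ok

Answer: INVARIANT HOLDS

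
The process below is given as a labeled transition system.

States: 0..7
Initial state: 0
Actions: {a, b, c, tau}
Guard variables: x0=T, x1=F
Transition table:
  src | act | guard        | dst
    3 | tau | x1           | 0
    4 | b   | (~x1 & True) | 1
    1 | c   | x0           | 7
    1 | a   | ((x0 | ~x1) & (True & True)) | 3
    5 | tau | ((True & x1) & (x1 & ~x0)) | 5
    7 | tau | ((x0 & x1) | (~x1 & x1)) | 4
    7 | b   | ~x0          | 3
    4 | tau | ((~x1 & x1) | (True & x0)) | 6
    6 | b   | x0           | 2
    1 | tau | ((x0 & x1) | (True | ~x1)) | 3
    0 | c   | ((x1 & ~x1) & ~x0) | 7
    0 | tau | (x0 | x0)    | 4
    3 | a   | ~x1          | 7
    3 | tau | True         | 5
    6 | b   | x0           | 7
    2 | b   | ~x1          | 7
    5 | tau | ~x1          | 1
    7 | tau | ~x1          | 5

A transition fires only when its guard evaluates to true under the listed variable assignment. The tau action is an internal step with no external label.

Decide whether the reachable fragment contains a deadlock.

Answer: DEADLOCK-FREE

Working:
Reach set: {0,1,2,3,4,5,6,7}
  0: tau→4  [1 exit(s)]
  1: a→3  c→7  tau→3  [3 exit(s)]
  2: b→7  [1 exit(s)]
  3: a→7  tau→5  [2 exit(s)]
  4: b→1  tau→6  [2 exit(s)]
  5: tau→1  [1 exit(s)]
  6: b→2  b→7  [2 exit(s)]
  7: tau→5  [1 exit(s)]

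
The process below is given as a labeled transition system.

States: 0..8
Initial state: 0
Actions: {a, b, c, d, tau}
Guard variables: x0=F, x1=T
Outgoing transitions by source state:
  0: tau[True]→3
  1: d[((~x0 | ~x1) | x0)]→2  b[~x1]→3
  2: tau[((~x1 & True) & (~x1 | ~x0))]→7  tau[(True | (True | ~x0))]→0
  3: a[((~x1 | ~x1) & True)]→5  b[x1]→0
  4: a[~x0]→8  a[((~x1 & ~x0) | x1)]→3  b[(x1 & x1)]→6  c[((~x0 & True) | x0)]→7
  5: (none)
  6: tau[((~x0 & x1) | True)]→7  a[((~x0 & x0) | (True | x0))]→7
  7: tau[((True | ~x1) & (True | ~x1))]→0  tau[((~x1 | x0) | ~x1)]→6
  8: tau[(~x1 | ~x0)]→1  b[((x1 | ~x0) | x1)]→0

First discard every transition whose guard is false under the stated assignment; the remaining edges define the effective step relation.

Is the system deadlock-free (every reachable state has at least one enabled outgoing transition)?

Answer: DEADLOCK-FREE

Analysis:
Reachable = {0,3}
  0: tau→3  [1 out]
  3: b→0  [1 out]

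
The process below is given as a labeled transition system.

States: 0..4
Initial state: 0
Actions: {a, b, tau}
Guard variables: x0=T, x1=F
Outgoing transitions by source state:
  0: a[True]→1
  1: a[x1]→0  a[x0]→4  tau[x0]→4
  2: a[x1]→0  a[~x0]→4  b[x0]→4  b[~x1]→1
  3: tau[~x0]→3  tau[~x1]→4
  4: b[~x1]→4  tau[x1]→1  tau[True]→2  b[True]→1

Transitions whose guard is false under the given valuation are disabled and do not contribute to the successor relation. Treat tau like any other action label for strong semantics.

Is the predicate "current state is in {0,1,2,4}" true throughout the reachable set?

Allowed set {0,1,2,4}
R = {0,1,2,4}
  0: ok
  1: ok
  2: ok
  4: ok

Answer: INVARIANT HOLDS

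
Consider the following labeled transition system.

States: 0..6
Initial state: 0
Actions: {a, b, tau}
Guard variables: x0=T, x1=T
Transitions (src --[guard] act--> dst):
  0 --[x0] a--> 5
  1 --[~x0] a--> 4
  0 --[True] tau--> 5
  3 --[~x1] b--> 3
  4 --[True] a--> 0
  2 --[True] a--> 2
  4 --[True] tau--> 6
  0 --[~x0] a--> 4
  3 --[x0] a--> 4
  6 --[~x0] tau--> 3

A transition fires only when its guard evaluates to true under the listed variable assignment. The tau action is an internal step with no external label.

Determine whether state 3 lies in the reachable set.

After dropping false guards: 6 live edges.
depth 0: {0}
depth 1: {5}  total {0,5}
Reachable = {0,5}

Answer: UNREACHABLE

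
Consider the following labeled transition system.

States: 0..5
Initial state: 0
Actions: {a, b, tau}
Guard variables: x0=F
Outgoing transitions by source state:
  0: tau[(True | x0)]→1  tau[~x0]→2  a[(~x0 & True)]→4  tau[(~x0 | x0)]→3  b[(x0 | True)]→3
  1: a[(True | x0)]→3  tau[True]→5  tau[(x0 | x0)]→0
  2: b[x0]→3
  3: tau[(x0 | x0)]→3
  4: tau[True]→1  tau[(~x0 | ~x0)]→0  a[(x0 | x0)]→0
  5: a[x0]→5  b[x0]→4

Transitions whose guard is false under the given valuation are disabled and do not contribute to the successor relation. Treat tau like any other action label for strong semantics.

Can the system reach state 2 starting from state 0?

9 transition(s) survive guard evaluation.
L0 = {0}
L1 = {1,2,3,4}  total {0,1,2,3,4}
L2 = {5}  total {0,1,2,3,4,5}
Reach set: {0,1,2,3,4,5}
Path to 2: tau

Answer: REACHABLE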